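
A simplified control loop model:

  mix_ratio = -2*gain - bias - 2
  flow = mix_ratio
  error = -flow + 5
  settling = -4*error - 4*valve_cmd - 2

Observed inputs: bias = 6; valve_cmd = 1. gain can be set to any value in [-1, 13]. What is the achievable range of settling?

Substituting into the mix_ratio equation gives mix_ratio = -2*gain - 8.
Substituting into the flow equation gives flow = -2*gain - 8.
Substituting into the error equation gives error = 2*gain + 13.
settling becomes -8*gain - 58.
Linear in gain, so extremes are at the endpoints: gain = -1 gives settling = -50; gain = 13 gives settling = -162.

-162 to -50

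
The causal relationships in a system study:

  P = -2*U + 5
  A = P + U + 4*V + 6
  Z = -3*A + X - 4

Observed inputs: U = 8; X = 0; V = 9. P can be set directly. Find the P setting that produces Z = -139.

Intervening on P fixes its value directly, overriding its dependence on U.
Substituting into the A equation gives A = P + 50.
Substituting into the Z equation gives Z = -3*P - 154.
Solve -3*P - 154 = -139: P = (-139 + 154) / -3 = -5.

P = -5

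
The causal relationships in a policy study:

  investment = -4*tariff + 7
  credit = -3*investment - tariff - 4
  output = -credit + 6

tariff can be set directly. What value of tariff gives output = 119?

tariff = -8

Substituting into the credit equation gives credit = 11*tariff - 25.
This gives output = -11*tariff + 31.
Solve -11*tariff + 31 = 119: tariff = (119 - 31) / -11 = -8.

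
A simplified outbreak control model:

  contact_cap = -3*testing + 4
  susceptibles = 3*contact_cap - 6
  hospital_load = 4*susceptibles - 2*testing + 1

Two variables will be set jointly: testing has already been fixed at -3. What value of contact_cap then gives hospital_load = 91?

contact_cap = 9

With testing held at -3:
Intervening on contact_cap fixes its value directly, overriding its dependence on testing.
Substituting into the hospital_load equation gives hospital_load = 12*contact_cap - 17.
Solve 12*contact_cap - 17 = 91: contact_cap = (91 + 17) / 12 = 9.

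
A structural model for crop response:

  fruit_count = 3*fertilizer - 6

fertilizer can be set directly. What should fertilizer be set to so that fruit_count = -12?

fertilizer = -2

Solve 3*fertilizer - 6 = -12: fertilizer = (-12 + 6) / 3 = -2.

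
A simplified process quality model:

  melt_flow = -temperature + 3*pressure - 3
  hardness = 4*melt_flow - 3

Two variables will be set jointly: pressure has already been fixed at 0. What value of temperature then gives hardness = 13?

temperature = -7

With pressure held at 0:
Substituting into the melt_flow equation gives melt_flow = -temperature - 3.
So hardness = -4*temperature - 15.
Solve -4*temperature - 15 = 13: temperature = (13 + 15) / -4 = -7.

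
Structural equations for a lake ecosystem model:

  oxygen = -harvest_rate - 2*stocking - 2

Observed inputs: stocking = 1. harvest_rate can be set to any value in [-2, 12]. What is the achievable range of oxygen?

-16 to -2

Substituting into the oxygen equation gives oxygen = -harvest_rate - 4.
Linear in harvest_rate, so extremes are at the endpoints: harvest_rate = -2 gives oxygen = -2; harvest_rate = 12 gives oxygen = -16.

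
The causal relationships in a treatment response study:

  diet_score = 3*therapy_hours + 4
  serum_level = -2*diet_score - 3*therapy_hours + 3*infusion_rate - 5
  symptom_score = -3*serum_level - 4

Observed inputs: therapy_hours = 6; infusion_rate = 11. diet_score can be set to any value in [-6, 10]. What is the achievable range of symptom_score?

-70 to 26

Intervening on diet_score fixes its value directly, overriding its dependence on therapy_hours.
Substituting into the serum_level equation gives serum_level = -2*diet_score + 10.
So symptom_score = 6*diet_score - 34.
Linear in diet_score, so extremes are at the endpoints: diet_score = -6 gives symptom_score = -70; diet_score = 10 gives symptom_score = 26.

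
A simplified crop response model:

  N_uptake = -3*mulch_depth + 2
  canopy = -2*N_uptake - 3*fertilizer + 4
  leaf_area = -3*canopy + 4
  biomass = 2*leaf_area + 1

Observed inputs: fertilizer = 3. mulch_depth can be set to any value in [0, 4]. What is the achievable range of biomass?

-81 to 63

Substituting into the canopy equation gives canopy = 6*mulch_depth - 9.
Substituting into the leaf_area equation gives leaf_area = -18*mulch_depth + 31.
Substituting into the biomass equation gives biomass = -36*mulch_depth + 63.
Linear in mulch_depth, so extremes are at the endpoints: mulch_depth = 0 gives biomass = 63; mulch_depth = 4 gives biomass = -81.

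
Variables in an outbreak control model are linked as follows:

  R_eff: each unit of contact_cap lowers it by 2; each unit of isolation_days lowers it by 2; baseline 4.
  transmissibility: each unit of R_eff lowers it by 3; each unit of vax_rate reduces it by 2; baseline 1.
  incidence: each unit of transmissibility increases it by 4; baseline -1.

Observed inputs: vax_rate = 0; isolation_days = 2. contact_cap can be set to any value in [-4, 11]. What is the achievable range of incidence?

Substituting into the R_eff equation gives R_eff = -2*contact_cap.
This gives transmissibility = 6*contact_cap + 1.
This gives incidence = 24*contact_cap + 3.
Linear in contact_cap, so extremes are at the endpoints: contact_cap = -4 gives incidence = -93; contact_cap = 11 gives incidence = 267.

-93 to 267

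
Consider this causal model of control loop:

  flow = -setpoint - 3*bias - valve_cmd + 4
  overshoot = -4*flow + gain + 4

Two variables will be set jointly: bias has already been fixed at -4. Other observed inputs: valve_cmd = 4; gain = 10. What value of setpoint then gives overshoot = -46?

setpoint = -3

With bias held at -4:
Substituting into the flow equation gives flow = -setpoint + 12.
So overshoot = 4*setpoint - 34.
Solve 4*setpoint - 34 = -46: setpoint = (-46 + 34) / 4 = -3.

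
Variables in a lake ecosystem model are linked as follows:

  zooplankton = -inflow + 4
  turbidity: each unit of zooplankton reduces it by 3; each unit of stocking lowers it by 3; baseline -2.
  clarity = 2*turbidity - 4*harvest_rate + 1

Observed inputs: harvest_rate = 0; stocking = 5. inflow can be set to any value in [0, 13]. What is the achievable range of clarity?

Substituting into the turbidity equation gives turbidity = 3*inflow - 29.
Substituting into the clarity equation gives clarity = 6*inflow - 57.
Linear in inflow, so extremes are at the endpoints: inflow = 0 gives clarity = -57; inflow = 13 gives clarity = 21.

-57 to 21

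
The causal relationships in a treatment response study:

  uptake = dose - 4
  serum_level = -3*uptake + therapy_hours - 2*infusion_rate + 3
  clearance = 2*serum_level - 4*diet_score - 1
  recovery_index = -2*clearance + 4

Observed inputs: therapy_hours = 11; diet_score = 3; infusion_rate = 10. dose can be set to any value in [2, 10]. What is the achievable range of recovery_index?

30 to 126

Substituting into the serum_level equation gives serum_level = -3*dose + 6.
clearance becomes -6*dose - 1.
This gives recovery_index = 12*dose + 6.
Linear in dose, so extremes are at the endpoints: dose = 2 gives recovery_index = 30; dose = 10 gives recovery_index = 126.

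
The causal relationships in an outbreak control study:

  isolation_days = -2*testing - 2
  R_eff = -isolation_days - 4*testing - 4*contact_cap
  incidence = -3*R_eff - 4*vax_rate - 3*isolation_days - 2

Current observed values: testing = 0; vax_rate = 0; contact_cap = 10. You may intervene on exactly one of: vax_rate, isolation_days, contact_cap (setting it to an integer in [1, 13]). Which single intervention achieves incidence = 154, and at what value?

set contact_cap = 13

Intervening on vax_rate: incidence = -4*vax_rate + 118. Reaching 154 requires vax_rate = -9, outside [1, 13].
Intervening on isolation_days: the paths from isolation_days to incidence cancel (net effect zero), leaving incidence = 118; 154 is unreachable this way.
Intervening on contact_cap: with other inputs at their observed values, incidence = 12*contact_cap - 2. Solving for 154 gives contact_cap = 13, within [1, 13].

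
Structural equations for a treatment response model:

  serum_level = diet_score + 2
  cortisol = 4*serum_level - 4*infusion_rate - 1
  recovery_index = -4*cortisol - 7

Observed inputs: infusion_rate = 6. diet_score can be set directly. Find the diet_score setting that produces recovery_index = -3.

Substituting into the cortisol equation gives cortisol = 4*diet_score - 17.
So recovery_index = -16*diet_score + 61.
Solve -16*diet_score + 61 = -3: diet_score = (-3 - 61) / -16 = 4.

diet_score = 4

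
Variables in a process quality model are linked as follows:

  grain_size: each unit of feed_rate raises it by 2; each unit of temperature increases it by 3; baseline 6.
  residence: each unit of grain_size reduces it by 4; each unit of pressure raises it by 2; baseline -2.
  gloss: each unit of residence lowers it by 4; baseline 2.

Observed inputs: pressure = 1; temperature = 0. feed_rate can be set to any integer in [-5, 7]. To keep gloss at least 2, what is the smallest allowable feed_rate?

Substituting into the grain_size equation gives grain_size = 2*feed_rate + 6.
Substituting into the residence equation gives residence = -8*feed_rate - 24.
This gives gloss = 32*feed_rate + 98.
Require 32*feed_rate + 98 ≥ 2, so feed_rate ≥ -3.
The smallest integer in [-5, 7] satisfying this is -3.

feed_rate = -3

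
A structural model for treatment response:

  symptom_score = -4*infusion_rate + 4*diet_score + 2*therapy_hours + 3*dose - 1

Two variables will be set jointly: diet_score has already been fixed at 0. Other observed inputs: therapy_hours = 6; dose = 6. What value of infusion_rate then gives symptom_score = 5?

With diet_score held at 0:
Substituting into the symptom_score equation gives symptom_score = -4*infusion_rate + 29.
Solve -4*infusion_rate + 29 = 5: infusion_rate = (5 - 29) / -4 = 6.

infusion_rate = 6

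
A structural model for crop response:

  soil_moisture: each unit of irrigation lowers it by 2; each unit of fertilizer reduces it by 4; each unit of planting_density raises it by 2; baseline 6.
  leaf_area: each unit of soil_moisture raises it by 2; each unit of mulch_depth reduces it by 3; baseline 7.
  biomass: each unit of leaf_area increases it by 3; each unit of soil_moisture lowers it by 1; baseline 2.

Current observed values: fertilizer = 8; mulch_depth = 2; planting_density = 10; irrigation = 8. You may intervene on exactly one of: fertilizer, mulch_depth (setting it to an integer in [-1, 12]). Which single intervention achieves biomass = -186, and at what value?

set mulch_depth = 11

Intervening on fertilizer: biomass = -20*fertilizer + 55. Reaching -186 requires fertilizer = 241/20, not an integer.
Intervening on mulch_depth: with other inputs at their observed values, biomass = -9*mulch_depth - 87. Solving for -186 gives mulch_depth = 11, within [-1, 12].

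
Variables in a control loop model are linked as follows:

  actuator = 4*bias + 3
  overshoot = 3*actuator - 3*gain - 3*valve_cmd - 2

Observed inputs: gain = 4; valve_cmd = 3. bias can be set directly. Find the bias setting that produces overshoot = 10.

bias = 2

Substituting into the overshoot equation gives overshoot = 12*bias - 14.
Solve 12*bias - 14 = 10: bias = (10 + 14) / 12 = 2.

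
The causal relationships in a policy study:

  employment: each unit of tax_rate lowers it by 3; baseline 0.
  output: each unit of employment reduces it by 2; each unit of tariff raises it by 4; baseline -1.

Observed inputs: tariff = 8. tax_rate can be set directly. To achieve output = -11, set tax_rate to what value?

tax_rate = -7

Substituting into the output equation gives output = 6*tax_rate + 31.
Solve 6*tax_rate + 31 = -11: tax_rate = (-11 - 31) / 6 = -7.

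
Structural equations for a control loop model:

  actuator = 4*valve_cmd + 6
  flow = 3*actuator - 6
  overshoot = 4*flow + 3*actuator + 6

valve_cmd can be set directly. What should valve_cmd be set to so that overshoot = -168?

Substituting into the flow equation gives flow = 12*valve_cmd + 12.
Substituting into the overshoot equation gives overshoot = 60*valve_cmd + 72.
Solve 60*valve_cmd + 72 = -168: valve_cmd = (-168 - 72) / 60 = -4.

valve_cmd = -4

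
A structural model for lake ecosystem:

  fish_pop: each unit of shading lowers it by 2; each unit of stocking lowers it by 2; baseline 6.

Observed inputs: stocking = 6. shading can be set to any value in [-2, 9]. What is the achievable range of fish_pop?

-24 to -2

Substituting into the fish_pop equation gives fish_pop = -2*shading - 6.
Linear in shading, so extremes are at the endpoints: shading = -2 gives fish_pop = -2; shading = 9 gives fish_pop = -24.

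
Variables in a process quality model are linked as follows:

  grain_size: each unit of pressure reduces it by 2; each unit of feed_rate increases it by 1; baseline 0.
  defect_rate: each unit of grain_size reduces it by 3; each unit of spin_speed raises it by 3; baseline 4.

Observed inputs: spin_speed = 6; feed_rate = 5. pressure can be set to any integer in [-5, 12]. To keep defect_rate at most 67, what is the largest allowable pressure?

Substituting into the grain_size equation gives grain_size = -2*pressure + 5.
Substituting into the defect_rate equation gives defect_rate = 6*pressure + 7.
Require 6*pressure + 7 ≤ 67, so pressure ≤ 10.
The largest integer in [-5, 12] satisfying this is 10.

pressure = 10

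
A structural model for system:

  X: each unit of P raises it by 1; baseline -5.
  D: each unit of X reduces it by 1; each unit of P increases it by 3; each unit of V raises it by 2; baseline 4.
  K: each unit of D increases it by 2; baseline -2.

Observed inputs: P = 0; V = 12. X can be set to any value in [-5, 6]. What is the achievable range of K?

42 to 64

Intervening on X fixes its value directly, overriding its dependence on P.
Substituting into the D equation gives D = -X + 28.
K becomes -2*X + 54.
Linear in X, so extremes are at the endpoints: X = -5 gives K = 64; X = 6 gives K = 42.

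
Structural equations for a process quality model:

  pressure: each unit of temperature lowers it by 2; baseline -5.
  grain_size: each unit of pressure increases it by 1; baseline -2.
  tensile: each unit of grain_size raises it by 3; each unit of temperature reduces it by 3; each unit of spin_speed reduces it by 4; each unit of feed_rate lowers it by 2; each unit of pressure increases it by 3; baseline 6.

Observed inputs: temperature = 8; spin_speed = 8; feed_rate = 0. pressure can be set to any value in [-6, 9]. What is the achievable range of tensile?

Intervening on pressure fixes its value directly, overriding its dependence on temperature.
Substituting into the tensile equation gives tensile = 6*pressure - 56.
Linear in pressure, so extremes are at the endpoints: pressure = -6 gives tensile = -92; pressure = 9 gives tensile = -2.

-92 to -2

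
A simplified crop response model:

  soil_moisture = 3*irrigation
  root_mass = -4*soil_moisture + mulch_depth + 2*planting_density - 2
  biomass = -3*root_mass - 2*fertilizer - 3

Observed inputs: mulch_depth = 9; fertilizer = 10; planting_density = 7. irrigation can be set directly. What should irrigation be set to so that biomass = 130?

Substituting into the root_mass equation gives root_mass = -12*irrigation + 21.
Substituting into the biomass equation gives biomass = 36*irrigation - 86.
Solve 36*irrigation - 86 = 130: irrigation = (130 + 86) / 36 = 6.

irrigation = 6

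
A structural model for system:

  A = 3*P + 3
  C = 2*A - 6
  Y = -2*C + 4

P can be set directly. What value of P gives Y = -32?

P = 3

Substituting into the C equation gives C = 6*P.
So Y = -12*P + 4.
Solve -12*P + 4 = -32: P = (-32 - 4) / -12 = 3.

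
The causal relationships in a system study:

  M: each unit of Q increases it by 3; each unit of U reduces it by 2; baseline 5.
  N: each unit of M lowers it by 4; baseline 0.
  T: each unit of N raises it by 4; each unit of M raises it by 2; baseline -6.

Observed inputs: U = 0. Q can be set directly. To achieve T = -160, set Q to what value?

Substituting into the M equation gives M = 3*Q + 5.
Substituting into the N equation gives N = -12*Q - 20.
Substituting into the T equation gives T = -42*Q - 76.
Solve -42*Q - 76 = -160: Q = (-160 + 76) / -42 = 2.

Q = 2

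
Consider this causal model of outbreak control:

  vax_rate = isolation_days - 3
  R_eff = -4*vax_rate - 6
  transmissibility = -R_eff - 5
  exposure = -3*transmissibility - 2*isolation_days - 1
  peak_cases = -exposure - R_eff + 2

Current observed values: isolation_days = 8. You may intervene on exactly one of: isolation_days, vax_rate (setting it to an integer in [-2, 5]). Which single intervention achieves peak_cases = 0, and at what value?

Intervening on isolation_days: with other inputs at their observed values, peak_cases = 18*isolation_days - 36. Solving for 0 gives isolation_days = 2, within [-2, 5].
Intervening on vax_rate: peak_cases = 16*vax_rate + 28. Reaching 0 requires vax_rate = -7/4, not an integer.

set isolation_days = 2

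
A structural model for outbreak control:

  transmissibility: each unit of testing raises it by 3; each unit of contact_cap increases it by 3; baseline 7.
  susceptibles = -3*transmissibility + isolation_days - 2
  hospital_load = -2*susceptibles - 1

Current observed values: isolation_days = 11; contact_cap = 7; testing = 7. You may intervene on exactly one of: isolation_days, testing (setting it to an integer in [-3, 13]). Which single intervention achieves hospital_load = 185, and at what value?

Intervening on isolation_days: hospital_load = -2*isolation_days + 297. Reaching 185 requires isolation_days = 56, outside [-3, 13].
Intervening on testing: with other inputs at their observed values, hospital_load = 18*testing + 149. Solving for 185 gives testing = 2, within [-3, 13].

set testing = 2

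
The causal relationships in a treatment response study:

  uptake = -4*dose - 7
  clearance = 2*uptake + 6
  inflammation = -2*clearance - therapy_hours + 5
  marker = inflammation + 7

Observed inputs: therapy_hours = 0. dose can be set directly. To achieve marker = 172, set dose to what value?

Substituting into the clearance equation gives clearance = -8*dose - 8.
Substituting into the inflammation equation gives inflammation = 16*dose + 21.
Substituting into the marker equation gives marker = 16*dose + 28.
Solve 16*dose + 28 = 172: dose = (172 - 28) / 16 = 9.

dose = 9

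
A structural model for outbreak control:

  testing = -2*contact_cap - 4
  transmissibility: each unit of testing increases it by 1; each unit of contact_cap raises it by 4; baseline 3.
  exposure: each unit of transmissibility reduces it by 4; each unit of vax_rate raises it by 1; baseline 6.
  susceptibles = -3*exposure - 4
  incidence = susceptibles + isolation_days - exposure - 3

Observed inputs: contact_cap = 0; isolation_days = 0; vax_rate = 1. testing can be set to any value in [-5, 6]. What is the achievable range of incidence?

-67 to 109

Intervening on testing fixes its value directly, overriding its dependence on contact_cap.
Substituting into the transmissibility equation gives transmissibility = testing + 3.
Substituting into the exposure equation gives exposure = -4*testing - 5.
Substituting into the susceptibles equation gives susceptibles = 12*testing + 11.
Substituting into the incidence equation gives incidence = 16*testing + 13.
Linear in testing, so extremes are at the endpoints: testing = -5 gives incidence = -67; testing = 6 gives incidence = 109.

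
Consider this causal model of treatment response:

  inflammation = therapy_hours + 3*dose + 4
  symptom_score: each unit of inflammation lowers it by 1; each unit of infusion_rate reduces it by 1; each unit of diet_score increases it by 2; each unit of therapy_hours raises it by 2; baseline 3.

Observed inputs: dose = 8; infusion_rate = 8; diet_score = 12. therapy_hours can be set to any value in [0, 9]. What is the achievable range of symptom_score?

-9 to 0

Substituting into the inflammation equation gives inflammation = therapy_hours + 28.
Substituting into the symptom_score equation gives symptom_score = therapy_hours - 9.
Linear in therapy_hours, so extremes are at the endpoints: therapy_hours = 0 gives symptom_score = -9; therapy_hours = 9 gives symptom_score = 0.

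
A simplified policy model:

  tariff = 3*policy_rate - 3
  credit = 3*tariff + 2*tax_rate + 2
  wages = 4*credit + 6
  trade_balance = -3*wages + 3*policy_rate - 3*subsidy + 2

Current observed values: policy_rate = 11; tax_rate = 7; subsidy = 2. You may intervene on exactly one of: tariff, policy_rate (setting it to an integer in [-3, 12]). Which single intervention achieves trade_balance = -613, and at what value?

set tariff = 12

Intervening on tariff: with other inputs at their observed values, trade_balance = -36*tariff - 181. Solving for -613 gives tariff = 12, within [-3, 12].
Intervening on policy_rate: trade_balance = -105*policy_rate - 106. Reaching -613 requires policy_rate = 169/35, not an integer.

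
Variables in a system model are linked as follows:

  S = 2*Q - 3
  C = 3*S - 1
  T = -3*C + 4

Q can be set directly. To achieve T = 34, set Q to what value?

Substituting into the C equation gives C = 6*Q - 10.
Substituting into the T equation gives T = -18*Q + 34.
Solve -18*Q + 34 = 34: Q = (34 - 34) / -18 = 0.

Q = 0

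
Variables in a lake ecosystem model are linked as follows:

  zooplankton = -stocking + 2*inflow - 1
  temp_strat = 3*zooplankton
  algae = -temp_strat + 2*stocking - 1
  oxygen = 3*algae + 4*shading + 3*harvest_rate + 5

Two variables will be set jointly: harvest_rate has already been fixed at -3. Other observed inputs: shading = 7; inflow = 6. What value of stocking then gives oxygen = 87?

stocking = 11

With harvest_rate held at -3:
Substituting into the zooplankton equation gives zooplankton = -stocking + 11.
Substituting into the temp_strat equation gives temp_strat = -3*stocking + 33.
Substituting into the algae equation gives algae = 5*stocking - 34.
Substituting into the oxygen equation gives oxygen = 15*stocking - 78.
Solve 15*stocking - 78 = 87: stocking = (87 + 78) / 15 = 11.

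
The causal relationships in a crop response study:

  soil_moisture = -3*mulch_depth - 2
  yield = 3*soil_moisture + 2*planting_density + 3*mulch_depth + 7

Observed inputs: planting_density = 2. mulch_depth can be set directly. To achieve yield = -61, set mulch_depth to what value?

mulch_depth = 11

Substituting into the yield equation gives yield = -6*mulch_depth + 5.
Solve -6*mulch_depth + 5 = -61: mulch_depth = (-61 - 5) / -6 = 11.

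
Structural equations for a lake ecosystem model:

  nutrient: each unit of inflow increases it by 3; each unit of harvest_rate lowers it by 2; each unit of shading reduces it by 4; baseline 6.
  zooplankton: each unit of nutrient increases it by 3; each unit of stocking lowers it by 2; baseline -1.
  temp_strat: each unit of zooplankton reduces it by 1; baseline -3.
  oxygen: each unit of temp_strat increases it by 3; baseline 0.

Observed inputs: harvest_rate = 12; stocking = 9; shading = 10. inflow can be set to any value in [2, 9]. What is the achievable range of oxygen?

Substituting into the nutrient equation gives nutrient = 3*inflow - 58.
Substituting into the zooplankton equation gives zooplankton = 9*inflow - 193.
This gives temp_strat = -9*inflow + 190.
So oxygen = -27*inflow + 570.
Linear in inflow, so extremes are at the endpoints: inflow = 2 gives oxygen = 516; inflow = 9 gives oxygen = 327.

327 to 516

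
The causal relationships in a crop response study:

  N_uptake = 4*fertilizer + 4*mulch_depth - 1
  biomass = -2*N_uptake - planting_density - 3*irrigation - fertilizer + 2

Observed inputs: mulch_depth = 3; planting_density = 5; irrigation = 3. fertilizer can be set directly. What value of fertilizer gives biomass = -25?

fertilizer = -1

Substituting into the N_uptake equation gives N_uptake = 4*fertilizer + 11.
So biomass = -9*fertilizer - 34.
Solve -9*fertilizer - 34 = -25: fertilizer = (-25 + 34) / -9 = -1.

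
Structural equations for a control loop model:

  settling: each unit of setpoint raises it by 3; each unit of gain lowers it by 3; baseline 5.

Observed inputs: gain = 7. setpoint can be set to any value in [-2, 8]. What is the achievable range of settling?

Substituting into the settling equation gives settling = 3*setpoint - 16.
Linear in setpoint, so extremes are at the endpoints: setpoint = -2 gives settling = -22; setpoint = 8 gives settling = 8.

-22 to 8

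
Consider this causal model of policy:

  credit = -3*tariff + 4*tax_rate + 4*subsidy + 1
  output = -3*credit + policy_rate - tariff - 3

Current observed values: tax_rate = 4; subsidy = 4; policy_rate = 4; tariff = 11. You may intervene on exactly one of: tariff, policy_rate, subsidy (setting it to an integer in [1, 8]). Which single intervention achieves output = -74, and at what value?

set tariff = 3

Intervening on tariff: with other inputs at their observed values, output = 8*tariff - 98. Solving for -74 gives tariff = 3, within [1, 8].
Intervening on policy_rate: output = policy_rate - 14. Reaching -74 requires policy_rate = -60, outside [1, 8].
Intervening on subsidy: output = -12*subsidy + 38. Reaching -74 requires subsidy = 28/3, not an integer.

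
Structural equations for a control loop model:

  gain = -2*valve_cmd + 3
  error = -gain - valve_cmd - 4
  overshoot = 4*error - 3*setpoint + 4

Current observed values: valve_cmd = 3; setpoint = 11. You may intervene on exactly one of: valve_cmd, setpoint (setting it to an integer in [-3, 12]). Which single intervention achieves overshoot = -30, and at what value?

Intervening on valve_cmd: overshoot = 4*valve_cmd - 57. Reaching -30 requires valve_cmd = 27/4, not an integer.
Intervening on setpoint: with other inputs at their observed values, overshoot = -3*setpoint - 12. Solving for -30 gives setpoint = 6, within [-3, 12].

set setpoint = 6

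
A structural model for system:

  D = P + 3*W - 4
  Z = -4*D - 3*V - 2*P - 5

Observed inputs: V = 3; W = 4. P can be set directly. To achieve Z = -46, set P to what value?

P = 0

Substituting into the D equation gives D = P + 8.
Substituting into the Z equation gives Z = -6*P - 46.
Solve -6*P - 46 = -46: P = (-46 + 46) / -6 = 0.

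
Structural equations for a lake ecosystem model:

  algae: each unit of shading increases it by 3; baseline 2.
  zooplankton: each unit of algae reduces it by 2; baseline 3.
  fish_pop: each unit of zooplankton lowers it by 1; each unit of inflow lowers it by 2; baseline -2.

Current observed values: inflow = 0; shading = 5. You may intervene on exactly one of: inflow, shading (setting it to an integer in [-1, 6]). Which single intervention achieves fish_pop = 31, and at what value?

Intervening on inflow: with other inputs at their observed values, fish_pop = -2*inflow + 29. Solving for 31 gives inflow = -1, within [-1, 6].
Intervening on shading: fish_pop = 6*shading - 1. Reaching 31 requires shading = 16/3, not an integer.

set inflow = -1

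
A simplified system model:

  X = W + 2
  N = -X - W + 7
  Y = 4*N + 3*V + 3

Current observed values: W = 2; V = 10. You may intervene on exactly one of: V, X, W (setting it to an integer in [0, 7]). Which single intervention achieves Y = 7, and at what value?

Intervening on V: with other inputs at their observed values, Y = 3*V + 7. Solving for 7 gives V = 0, within [0, 7].
Intervening on X: Y = -4*X + 53. Reaching 7 requires X = 23/2, not an integer.
Intervening on W: Y = -8*W + 53. Reaching 7 requires W = 23/4, not an integer.

set V = 0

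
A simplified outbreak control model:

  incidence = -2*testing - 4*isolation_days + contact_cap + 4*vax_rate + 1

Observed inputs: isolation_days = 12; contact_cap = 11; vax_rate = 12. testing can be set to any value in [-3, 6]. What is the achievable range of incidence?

Substituting into the incidence equation gives incidence = -2*testing + 12.
Linear in testing, so extremes are at the endpoints: testing = -3 gives incidence = 18; testing = 6 gives incidence = 0.

0 to 18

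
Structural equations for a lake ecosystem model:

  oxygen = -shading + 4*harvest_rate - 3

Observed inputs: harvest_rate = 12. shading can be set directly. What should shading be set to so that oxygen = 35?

Substituting into the oxygen equation gives oxygen = -shading + 45.
Solve -shading + 45 = 35: shading = (35 - 45) / -1 = 10.

shading = 10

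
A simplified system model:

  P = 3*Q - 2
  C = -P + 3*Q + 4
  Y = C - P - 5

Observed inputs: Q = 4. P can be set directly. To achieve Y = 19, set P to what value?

Intervening on P fixes its value directly, overriding its dependence on Q.
Substituting into the C equation gives C = -P + 16.
This gives Y = -2*P + 11.
Solve -2*P + 11 = 19: P = (19 - 11) / -2 = -4.

P = -4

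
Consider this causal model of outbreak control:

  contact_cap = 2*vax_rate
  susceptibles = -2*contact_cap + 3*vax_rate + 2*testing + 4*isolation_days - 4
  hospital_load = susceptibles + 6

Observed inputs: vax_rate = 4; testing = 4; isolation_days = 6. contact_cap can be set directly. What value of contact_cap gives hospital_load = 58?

contact_cap = -6

Intervening on contact_cap fixes its value directly, overriding its dependence on vax_rate.
Substituting into the susceptibles equation gives susceptibles = -2*contact_cap + 40.
Substituting into the hospital_load equation gives hospital_load = -2*contact_cap + 46.
Solve -2*contact_cap + 46 = 58: contact_cap = (58 - 46) / -2 = -6.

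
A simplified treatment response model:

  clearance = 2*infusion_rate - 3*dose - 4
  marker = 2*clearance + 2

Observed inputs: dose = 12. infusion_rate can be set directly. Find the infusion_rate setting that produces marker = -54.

infusion_rate = 6

Substituting into the clearance equation gives clearance = 2*infusion_rate - 40.
Substituting into the marker equation gives marker = 4*infusion_rate - 78.
Solve 4*infusion_rate - 78 = -54: infusion_rate = (-54 + 78) / 4 = 6.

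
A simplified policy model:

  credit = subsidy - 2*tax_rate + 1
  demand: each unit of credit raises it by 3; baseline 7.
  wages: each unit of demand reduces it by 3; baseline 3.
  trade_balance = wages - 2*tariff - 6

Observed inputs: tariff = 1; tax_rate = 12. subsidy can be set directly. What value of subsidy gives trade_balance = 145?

Substituting into the credit equation gives credit = subsidy - 23.
Substituting into the demand equation gives demand = 3*subsidy - 62.
Substituting into the wages equation gives wages = -9*subsidy + 189.
Substituting into the trade_balance equation gives trade_balance = -9*subsidy + 181.
Solve -9*subsidy + 181 = 145: subsidy = (145 - 181) / -9 = 4.

subsidy = 4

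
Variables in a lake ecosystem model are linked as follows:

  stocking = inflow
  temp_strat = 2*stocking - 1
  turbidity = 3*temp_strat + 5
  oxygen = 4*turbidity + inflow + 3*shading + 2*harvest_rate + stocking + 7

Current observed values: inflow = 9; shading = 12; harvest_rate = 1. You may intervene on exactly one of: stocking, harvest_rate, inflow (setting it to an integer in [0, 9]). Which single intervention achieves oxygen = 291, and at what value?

set harvest_rate = 3

Intervening on stocking: oxygen = 25*stocking + 62. Reaching 291 requires stocking = 229/25, not an integer.
Intervening on harvest_rate: with other inputs at their observed values, oxygen = 2*harvest_rate + 285. Solving for 291 gives harvest_rate = 3, within [0, 9].
Intervening on inflow: oxygen = 26*inflow + 53. Reaching 291 requires inflow = 119/13, not an integer.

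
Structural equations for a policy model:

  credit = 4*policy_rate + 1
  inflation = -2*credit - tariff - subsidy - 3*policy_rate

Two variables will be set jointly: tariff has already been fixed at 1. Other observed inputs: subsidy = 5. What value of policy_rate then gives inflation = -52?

With tariff held at 1:
Substituting into the inflation equation gives inflation = -11*policy_rate - 8.
Solve -11*policy_rate - 8 = -52: policy_rate = (-52 + 8) / -11 = 4.

policy_rate = 4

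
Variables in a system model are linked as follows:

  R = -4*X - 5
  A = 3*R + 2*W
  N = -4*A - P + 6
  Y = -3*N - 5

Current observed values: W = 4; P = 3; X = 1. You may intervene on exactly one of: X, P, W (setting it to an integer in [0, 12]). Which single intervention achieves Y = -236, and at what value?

set P = 5

Intervening on X: Y = -144*X - 98. Reaching -236 requires X = 23/24, not an integer.
Intervening on P: with other inputs at their observed values, Y = 3*P - 251. Solving for -236 gives P = 5, within [0, 12].
Intervening on W: Y = 24*W - 338. Reaching -236 requires W = 17/4, not an integer.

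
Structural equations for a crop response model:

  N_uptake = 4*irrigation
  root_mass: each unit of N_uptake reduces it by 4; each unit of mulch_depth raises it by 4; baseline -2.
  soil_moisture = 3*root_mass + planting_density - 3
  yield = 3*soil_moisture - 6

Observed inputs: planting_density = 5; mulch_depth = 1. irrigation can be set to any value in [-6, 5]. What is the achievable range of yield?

Substituting into the root_mass equation gives root_mass = -16*irrigation + 2.
Substituting into the soil_moisture equation gives soil_moisture = -48*irrigation + 8.
Substituting into the yield equation gives yield = -144*irrigation + 18.
Linear in irrigation, so extremes are at the endpoints: irrigation = -6 gives yield = 882; irrigation = 5 gives yield = -702.

-702 to 882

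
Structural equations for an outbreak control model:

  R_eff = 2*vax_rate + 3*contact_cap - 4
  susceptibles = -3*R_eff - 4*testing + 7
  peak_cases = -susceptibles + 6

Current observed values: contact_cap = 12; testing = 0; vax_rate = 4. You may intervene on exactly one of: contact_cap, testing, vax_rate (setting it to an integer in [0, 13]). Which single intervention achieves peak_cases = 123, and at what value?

Intervening on contact_cap: peak_cases = 9*contact_cap + 11. Reaching 123 requires contact_cap = 112/9, not an integer.
Intervening on testing: with other inputs at their observed values, peak_cases = 4*testing + 119. Solving for 123 gives testing = 1, within [0, 13].
Intervening on vax_rate: peak_cases = 6*vax_rate + 95. Reaching 123 requires vax_rate = 14/3, not an integer.

set testing = 1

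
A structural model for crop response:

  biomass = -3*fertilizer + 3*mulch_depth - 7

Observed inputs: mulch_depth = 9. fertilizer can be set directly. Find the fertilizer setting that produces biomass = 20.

fertilizer = 0

Substituting into the biomass equation gives biomass = -3*fertilizer + 20.
Solve -3*fertilizer + 20 = 20: fertilizer = (20 - 20) / -3 = 0.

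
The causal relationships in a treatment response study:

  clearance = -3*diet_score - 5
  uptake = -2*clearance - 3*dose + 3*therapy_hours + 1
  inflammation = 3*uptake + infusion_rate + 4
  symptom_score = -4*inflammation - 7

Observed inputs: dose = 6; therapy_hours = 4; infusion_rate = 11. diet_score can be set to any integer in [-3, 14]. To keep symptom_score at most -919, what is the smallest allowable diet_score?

Substituting into the uptake equation gives uptake = 6*diet_score + 5.
inflammation becomes 18*diet_score + 30.
This gives symptom_score = -72*diet_score - 127.
Require -72*diet_score - 127 ≤ -919, so diet_score ≥ 11.
The smallest integer in [-3, 14] satisfying this is 11.

diet_score = 11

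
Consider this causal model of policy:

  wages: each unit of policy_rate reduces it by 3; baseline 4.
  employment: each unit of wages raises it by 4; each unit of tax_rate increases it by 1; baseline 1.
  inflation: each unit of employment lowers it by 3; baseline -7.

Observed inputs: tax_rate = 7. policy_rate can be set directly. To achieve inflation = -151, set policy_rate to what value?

policy_rate = -2

Substituting into the employment equation gives employment = -12*policy_rate + 24.
inflation becomes 36*policy_rate - 79.
Solve 36*policy_rate - 79 = -151: policy_rate = (-151 + 79) / 36 = -2.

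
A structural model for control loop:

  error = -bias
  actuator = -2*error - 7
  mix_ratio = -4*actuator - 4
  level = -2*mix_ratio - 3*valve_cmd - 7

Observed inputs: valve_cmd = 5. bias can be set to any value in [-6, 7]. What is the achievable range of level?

-166 to 42

Substituting into the actuator equation gives actuator = 2*bias - 7.
Substituting into the mix_ratio equation gives mix_ratio = -8*bias + 24.
So level = 16*bias - 70.
Linear in bias, so extremes are at the endpoints: bias = -6 gives level = -166; bias = 7 gives level = 42.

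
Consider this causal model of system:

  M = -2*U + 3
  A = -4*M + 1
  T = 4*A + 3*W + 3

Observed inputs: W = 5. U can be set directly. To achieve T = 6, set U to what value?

Substituting into the A equation gives A = 8*U - 11.
This gives T = 32*U - 26.
Solve 32*U - 26 = 6: U = (6 + 26) / 32 = 1.

U = 1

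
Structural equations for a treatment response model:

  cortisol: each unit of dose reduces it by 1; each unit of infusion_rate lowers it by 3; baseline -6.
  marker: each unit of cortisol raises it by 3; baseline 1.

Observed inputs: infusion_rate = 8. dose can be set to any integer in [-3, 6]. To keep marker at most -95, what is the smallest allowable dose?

Substituting into the cortisol equation gives cortisol = -dose - 30.
Substituting into the marker equation gives marker = -3*dose - 89.
Require -3*dose - 89 ≤ -95, so dose ≥ 2.
The smallest integer in [-3, 6] satisfying this is 2.

dose = 2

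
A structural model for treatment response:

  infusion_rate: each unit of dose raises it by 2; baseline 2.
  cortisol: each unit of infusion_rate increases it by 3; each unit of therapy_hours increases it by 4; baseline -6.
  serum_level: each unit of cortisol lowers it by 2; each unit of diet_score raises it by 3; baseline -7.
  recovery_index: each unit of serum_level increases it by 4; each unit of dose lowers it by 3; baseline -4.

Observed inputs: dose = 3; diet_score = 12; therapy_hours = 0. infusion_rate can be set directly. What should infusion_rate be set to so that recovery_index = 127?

Intervening on infusion_rate fixes its value directly, overriding its dependence on dose.
Substituting into the cortisol equation gives cortisol = 3*infusion_rate - 6.
Substituting into the serum_level equation gives serum_level = -6*infusion_rate + 41.
Substituting into the recovery_index equation gives recovery_index = -24*infusion_rate + 151.
Solve -24*infusion_rate + 151 = 127: infusion_rate = (127 - 151) / -24 = 1.

infusion_rate = 1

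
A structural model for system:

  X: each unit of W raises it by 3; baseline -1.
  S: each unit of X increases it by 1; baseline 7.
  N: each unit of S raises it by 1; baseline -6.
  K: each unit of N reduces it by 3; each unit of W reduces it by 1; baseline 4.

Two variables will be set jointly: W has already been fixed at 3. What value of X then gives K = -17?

X = 5

With W held at 3:
Intervening on X fixes its value directly, overriding its dependence on W.
Substituting into the N equation gives N = X + 1.
K becomes -3*X - 2.
Solve -3*X - 2 = -17: X = (-17 + 2) / -3 = 5.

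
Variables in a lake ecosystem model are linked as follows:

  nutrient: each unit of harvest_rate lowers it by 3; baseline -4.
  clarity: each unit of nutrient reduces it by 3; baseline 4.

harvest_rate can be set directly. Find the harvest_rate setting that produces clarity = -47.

harvest_rate = -7

Substituting into the clarity equation gives clarity = 9*harvest_rate + 16.
Solve 9*harvest_rate + 16 = -47: harvest_rate = (-47 - 16) / 9 = -7.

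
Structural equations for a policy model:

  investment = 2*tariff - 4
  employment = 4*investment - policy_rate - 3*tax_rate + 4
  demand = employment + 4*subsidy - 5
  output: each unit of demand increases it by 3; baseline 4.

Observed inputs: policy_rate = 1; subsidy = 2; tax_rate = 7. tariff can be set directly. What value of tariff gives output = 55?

Substituting into the employment equation gives employment = 8*tariff - 34.
Substituting into the demand equation gives demand = 8*tariff - 31.
Substituting into the output equation gives output = 24*tariff - 89.
Solve 24*tariff - 89 = 55: tariff = (55 + 89) / 24 = 6.

tariff = 6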